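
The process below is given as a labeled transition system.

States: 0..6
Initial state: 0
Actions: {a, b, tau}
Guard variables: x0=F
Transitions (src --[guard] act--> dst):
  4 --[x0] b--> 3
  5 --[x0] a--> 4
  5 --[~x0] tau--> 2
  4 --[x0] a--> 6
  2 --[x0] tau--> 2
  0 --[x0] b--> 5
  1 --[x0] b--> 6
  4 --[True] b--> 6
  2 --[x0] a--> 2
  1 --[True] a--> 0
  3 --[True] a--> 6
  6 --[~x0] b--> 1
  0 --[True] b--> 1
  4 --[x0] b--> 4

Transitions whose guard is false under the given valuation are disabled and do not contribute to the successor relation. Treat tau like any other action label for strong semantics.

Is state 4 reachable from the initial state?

Guard filter leaves 6 enabled edge(s).
depth 0: {0}
depth 1: {1}  cumulative {0,1}
Reachable = {0,1}

Answer: UNREACHABLE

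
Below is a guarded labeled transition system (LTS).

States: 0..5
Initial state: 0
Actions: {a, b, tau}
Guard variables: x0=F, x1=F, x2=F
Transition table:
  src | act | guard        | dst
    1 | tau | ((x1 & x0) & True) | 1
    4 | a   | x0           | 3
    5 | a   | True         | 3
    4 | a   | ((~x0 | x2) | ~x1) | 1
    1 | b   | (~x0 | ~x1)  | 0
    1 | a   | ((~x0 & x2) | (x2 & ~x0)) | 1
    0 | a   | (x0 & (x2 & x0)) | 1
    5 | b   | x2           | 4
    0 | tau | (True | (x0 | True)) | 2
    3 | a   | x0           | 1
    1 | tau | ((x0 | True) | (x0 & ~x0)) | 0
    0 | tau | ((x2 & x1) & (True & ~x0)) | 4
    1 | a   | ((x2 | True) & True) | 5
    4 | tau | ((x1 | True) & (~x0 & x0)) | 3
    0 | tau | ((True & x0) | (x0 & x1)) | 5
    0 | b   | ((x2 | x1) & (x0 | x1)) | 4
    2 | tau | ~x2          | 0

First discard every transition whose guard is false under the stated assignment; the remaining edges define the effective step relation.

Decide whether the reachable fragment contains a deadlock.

Reach set: {0,2}
  0: tau→2  [1 out]
  2: tau→0  [1 out]

Answer: DEADLOCK-FREE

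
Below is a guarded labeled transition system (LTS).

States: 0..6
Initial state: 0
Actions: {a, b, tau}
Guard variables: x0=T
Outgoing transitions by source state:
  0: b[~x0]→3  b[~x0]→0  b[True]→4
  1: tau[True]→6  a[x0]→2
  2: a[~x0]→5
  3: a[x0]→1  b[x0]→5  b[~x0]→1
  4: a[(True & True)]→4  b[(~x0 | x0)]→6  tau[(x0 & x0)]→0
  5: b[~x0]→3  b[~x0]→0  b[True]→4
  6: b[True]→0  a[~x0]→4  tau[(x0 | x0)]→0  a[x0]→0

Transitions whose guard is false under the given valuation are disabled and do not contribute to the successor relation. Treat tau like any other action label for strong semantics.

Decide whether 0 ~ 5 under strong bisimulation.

Compute ~ classes (split until stable):
  π0 = {{0,1,2,3,4,5,6}}
  π1 = {{0,5},{1},{2},{3},{4,6}}
  π2 = {{0,5},{1},{2},{3},{4},{6}}
6 equivalence class(es) (converged in 3)
class of 0: {0,5}; class of 5: {0,5}

Answer: BISIMILAR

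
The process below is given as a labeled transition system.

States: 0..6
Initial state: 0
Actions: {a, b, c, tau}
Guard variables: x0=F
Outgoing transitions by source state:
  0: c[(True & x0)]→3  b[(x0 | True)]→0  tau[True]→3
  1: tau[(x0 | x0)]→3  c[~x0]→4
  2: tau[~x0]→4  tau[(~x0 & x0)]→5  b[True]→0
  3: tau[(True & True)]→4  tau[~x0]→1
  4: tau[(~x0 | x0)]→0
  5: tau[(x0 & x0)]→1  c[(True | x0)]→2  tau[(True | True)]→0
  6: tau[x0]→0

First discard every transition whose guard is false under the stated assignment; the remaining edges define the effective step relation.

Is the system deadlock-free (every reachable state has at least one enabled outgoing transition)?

Reachable = {0,1,3,4}
  0: b→0  tau→3  [deg 2]
  1: c→4  [deg 1]
  3: tau→1  tau→4  [deg 2]
  4: tau→0  [deg 1]

Answer: DEADLOCK-FREE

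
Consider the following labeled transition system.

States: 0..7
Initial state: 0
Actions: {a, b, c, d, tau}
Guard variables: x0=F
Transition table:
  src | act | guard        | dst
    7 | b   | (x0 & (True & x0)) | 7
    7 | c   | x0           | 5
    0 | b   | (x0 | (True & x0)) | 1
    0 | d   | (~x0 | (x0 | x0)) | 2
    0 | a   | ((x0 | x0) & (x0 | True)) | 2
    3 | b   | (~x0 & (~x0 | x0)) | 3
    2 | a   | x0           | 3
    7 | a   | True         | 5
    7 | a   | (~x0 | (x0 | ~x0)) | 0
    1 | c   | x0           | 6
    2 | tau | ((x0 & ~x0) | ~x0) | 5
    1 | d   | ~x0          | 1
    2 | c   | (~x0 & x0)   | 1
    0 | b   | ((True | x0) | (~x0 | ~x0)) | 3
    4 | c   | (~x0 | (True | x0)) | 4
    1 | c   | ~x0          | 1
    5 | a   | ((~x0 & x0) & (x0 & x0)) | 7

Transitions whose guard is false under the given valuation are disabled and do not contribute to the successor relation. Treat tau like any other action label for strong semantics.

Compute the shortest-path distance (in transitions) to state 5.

Answer: 2

Trace:
BFS to 5:
  depth 0: {0}
  depth 1: {2,3}
  depth 2: {5}
first hit 5 at d=2 via d·tau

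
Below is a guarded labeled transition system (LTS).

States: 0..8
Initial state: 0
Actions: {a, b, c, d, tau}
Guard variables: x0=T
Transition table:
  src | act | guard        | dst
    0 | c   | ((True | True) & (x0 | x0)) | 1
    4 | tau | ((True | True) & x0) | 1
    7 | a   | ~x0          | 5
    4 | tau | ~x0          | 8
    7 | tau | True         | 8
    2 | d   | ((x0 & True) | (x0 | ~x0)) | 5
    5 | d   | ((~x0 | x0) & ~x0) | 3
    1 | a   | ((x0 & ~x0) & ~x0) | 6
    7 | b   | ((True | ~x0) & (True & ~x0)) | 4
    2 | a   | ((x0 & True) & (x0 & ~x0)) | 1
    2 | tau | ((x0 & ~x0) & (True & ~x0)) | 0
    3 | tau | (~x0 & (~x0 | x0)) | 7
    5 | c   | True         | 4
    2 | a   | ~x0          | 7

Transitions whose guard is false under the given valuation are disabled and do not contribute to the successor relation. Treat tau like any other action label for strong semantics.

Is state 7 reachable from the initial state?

5 transition(s) survive guard evaluation.
Layer 0: {0}
Layer 1: {1}  cumulative {0,1}
Reachable = {0,1}

Answer: UNREACHABLE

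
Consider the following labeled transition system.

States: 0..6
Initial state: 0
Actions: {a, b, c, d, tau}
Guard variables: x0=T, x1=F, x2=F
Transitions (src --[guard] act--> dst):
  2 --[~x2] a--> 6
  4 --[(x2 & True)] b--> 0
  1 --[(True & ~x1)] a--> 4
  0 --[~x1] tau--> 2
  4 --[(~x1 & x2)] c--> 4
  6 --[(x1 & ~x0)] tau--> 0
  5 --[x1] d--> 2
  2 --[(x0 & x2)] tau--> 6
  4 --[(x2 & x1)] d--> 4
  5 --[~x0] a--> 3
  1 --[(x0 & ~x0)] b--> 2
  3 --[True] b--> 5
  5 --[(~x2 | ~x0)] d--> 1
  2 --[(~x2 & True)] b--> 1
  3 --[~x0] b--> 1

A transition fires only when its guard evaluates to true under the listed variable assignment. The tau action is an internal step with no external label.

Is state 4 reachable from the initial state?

Answer: REACHABLE

Trace:
Guard filter leaves 6 enabled edge(s).
L0 = {0}
L1 = {2}  now seen {0,2}
L2 = {1,6}  now seen {0,1,2,6}
L3 = {4}  now seen {0,1,2,4,6}
R = {0,1,2,4,6}
Path to 4: tau·b·a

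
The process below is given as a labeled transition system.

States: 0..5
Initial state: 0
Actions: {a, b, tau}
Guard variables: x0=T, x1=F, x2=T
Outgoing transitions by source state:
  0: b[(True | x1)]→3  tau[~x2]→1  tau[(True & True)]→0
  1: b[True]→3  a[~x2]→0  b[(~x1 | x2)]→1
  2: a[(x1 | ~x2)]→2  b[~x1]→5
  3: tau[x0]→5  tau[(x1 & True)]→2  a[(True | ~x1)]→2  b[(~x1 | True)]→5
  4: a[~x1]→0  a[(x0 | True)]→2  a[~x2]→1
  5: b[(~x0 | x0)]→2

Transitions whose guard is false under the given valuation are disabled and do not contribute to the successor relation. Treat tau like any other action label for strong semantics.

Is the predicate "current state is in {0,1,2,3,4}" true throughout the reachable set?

Allowed set {0,1,2,3,4}
R = {0,2,3,5}
  0: safe
  2: safe
  3: safe
  5: VIOLATES
witness against invariant: b·tau → 5

Answer: INVARIANT VIOLATED at state 5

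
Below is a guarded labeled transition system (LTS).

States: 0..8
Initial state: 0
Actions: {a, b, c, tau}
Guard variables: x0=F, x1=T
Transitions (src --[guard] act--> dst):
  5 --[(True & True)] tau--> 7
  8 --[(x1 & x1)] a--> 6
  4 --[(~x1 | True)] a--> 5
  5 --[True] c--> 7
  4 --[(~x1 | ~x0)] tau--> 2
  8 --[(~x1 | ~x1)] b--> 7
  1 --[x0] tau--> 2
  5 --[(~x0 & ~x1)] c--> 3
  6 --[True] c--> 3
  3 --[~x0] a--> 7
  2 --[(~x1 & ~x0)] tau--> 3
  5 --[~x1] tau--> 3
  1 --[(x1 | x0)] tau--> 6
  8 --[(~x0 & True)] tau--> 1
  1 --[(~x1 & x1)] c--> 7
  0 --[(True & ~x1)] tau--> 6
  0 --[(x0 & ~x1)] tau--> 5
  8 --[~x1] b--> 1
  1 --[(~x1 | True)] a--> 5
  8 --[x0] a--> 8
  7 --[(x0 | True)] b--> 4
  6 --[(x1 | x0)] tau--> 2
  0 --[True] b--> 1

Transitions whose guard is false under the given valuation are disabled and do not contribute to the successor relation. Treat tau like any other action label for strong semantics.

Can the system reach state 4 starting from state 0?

Answer: REACHABLE

Analysis:
After dropping false guards: 13 live edges.
Layer 0: {0}
Layer 1: {1}  total {0,1}
Layer 2: {5,6}  total {0,1,5,6}
Layer 3: {2,3,7}  total {0,1,2,3,5,6,7}
Layer 4: {4}  total {0,1,2,3,4,5,6,7}
Reachable = {0,1,2,3,4,5,6,7}
Path to 4: b·a·tau·b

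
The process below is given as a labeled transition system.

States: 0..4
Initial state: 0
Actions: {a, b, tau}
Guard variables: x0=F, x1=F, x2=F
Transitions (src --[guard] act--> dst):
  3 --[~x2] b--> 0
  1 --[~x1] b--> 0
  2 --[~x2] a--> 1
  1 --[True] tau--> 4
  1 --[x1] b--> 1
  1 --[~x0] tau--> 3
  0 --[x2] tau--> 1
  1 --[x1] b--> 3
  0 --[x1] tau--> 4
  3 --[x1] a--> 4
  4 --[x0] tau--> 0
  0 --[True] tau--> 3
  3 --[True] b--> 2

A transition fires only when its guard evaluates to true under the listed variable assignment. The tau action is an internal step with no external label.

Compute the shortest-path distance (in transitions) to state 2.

Answer: 2

Analysis:
BFS to 2:
  L0 = {0}
  L1 = {3}
  L2 = {2}
first hit 2 at d=2 via tau·b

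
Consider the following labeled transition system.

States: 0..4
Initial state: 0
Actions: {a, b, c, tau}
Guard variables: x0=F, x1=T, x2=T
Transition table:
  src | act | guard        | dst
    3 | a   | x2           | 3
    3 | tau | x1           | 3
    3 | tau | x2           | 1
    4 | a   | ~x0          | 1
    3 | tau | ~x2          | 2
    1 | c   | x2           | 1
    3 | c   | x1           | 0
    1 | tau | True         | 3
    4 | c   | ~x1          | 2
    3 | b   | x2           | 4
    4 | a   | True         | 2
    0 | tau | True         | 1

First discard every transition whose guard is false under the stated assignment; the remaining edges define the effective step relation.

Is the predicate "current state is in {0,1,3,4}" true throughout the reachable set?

Safe = {0,1,3,4}
Reachable = {0,1,2,3,4}
  0: ok
  1: ok
  2: ✗ unsafe
  3: ok
  4: ok
witness against invariant: tau·tau·b·a → 2

Answer: INVARIANT VIOLATED at state 2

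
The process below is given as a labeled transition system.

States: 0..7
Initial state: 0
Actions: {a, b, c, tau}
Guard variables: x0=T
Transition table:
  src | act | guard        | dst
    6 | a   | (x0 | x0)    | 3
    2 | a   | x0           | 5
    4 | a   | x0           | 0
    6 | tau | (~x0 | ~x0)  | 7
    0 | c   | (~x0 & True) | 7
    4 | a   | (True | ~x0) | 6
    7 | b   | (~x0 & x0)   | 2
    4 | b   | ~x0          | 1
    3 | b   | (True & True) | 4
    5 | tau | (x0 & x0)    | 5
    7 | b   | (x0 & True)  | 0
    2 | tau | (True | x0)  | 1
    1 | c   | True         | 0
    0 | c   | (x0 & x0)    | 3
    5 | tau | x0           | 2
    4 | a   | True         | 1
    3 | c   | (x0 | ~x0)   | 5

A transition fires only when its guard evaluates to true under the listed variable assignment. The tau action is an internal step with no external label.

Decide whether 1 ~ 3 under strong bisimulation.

Bisimulation quotient by refinement:
  P[0] = {{0,1,2,3,4,5,6,7}}
  P[1] = {{0,1},{2},{3},{4,6},{5},{7}}
  P[2] = {{0},{1},{2},{3},{4},{5},{6},{7}}
Fixed point at round 3; 8 class(es).
[1]={1}  [3]={3}

Answer: NOT BISIMILAR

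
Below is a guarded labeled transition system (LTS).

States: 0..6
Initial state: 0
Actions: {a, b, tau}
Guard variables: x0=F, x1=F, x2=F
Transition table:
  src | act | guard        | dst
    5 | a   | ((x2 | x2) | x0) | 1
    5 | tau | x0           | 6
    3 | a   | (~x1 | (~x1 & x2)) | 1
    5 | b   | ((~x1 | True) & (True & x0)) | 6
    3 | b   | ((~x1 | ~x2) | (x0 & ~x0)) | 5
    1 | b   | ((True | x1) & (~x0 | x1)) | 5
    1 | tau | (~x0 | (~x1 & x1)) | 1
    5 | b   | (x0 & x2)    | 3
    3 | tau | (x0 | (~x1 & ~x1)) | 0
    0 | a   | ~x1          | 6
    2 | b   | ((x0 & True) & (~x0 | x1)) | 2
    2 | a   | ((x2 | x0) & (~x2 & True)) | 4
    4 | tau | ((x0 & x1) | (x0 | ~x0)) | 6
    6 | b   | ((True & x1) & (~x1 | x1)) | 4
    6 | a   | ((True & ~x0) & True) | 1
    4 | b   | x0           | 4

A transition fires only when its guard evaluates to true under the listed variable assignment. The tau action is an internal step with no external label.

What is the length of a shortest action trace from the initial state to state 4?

Breadth-first toward 4:
  Layer 0: {0}
  Layer 1: {6}
  Layer 2: {1}
  Layer 3: {5}
4 never appears.

Answer: UNREACHABLE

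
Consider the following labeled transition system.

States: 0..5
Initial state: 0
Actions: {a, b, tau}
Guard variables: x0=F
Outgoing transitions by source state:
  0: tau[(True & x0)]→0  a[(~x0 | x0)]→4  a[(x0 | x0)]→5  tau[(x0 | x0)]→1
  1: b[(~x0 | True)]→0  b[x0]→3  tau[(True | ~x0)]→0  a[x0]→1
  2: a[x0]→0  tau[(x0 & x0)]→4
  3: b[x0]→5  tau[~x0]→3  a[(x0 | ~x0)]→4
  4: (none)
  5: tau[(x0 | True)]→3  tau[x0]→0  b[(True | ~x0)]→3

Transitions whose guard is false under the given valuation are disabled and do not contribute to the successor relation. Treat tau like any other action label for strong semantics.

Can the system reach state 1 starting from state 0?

Answer: UNREACHABLE

Trace:
7 transition(s) survive guard evaluation.
depth 0: {0}
depth 1: {4}  cumulative {0,4}
R = {0,4}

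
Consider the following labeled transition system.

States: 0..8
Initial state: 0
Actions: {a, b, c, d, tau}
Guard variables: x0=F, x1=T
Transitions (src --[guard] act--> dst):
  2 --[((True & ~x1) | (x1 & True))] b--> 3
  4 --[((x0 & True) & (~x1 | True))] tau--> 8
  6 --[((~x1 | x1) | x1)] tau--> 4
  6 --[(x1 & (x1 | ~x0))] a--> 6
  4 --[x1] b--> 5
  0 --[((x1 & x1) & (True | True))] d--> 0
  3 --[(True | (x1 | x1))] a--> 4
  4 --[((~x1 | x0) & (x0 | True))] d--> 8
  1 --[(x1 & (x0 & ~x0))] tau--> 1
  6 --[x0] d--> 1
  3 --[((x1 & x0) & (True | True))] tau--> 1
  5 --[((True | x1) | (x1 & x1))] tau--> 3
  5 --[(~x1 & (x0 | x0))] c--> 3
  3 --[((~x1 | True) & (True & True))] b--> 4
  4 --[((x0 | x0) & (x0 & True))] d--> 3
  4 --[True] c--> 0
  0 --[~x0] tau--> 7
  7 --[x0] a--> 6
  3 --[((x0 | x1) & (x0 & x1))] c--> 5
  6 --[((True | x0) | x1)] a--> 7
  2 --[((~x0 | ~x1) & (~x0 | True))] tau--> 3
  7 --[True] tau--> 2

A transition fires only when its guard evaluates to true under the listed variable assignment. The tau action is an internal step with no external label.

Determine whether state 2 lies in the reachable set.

Answer: REACHABLE

Working:
13 transition(s) survive guard evaluation.
L0 = {0}
L1 = {7}  now seen {0,7}
L2 = {2}  now seen {0,2,7}
L3 = {3}  now seen {0,2,3,7}
L4 = {4}  now seen {0,2,3,4,7}
L5 = {5}  now seen {0,2,3,4,5,7}
R = {0,2,3,4,5,7}
witness 2: tau·tau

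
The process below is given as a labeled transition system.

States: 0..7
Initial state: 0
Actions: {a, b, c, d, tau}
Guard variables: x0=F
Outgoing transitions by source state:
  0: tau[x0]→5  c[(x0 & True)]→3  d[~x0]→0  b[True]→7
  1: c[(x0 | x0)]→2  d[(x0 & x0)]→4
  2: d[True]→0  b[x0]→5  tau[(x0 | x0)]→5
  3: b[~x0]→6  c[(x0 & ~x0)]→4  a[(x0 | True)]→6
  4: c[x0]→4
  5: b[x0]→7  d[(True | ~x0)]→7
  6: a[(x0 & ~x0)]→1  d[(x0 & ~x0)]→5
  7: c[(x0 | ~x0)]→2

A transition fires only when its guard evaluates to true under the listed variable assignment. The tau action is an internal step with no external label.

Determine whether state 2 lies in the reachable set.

Answer: REACHABLE

Analysis:
7 transition(s) survive guard evaluation.
depth 0: {0}
depth 1: {7}  now seen {0,7}
depth 2: {2}  now seen {0,2,7}
Reach set: {0,2,7}
trace reaching 2: b·c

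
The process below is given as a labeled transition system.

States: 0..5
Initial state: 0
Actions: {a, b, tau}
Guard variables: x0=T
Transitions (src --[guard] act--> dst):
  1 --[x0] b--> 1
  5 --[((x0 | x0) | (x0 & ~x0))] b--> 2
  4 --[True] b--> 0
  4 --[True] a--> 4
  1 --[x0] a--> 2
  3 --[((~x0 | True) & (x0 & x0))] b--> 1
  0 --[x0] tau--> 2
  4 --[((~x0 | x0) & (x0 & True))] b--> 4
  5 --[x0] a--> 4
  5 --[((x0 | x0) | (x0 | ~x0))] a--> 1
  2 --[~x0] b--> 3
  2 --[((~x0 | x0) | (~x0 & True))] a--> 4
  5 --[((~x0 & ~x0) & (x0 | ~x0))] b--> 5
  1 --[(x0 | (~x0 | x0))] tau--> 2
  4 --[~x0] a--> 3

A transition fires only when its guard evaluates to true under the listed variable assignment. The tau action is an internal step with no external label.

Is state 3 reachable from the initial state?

Answer: UNREACHABLE

Working:
Guard filter leaves 12 enabled edge(s).
depth 0: {0}
depth 1: {2}  now seen {0,2}
depth 2: {4}  now seen {0,2,4}
R = {0,2,4}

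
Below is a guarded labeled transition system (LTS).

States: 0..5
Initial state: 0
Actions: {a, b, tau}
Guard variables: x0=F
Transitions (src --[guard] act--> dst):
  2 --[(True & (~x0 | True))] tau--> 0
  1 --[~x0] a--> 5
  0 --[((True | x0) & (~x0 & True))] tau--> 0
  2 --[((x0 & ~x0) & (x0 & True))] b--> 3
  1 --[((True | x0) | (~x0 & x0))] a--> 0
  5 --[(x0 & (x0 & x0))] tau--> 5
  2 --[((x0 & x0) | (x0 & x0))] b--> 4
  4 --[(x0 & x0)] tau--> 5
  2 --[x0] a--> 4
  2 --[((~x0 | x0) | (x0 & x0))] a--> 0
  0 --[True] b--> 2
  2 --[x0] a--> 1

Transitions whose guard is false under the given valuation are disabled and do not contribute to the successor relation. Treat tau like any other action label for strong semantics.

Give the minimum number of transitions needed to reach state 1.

Answer: UNREACHABLE

Trace:
Layered search for 1:
  L0 = {0}
  L1 = {2}
1 never appears.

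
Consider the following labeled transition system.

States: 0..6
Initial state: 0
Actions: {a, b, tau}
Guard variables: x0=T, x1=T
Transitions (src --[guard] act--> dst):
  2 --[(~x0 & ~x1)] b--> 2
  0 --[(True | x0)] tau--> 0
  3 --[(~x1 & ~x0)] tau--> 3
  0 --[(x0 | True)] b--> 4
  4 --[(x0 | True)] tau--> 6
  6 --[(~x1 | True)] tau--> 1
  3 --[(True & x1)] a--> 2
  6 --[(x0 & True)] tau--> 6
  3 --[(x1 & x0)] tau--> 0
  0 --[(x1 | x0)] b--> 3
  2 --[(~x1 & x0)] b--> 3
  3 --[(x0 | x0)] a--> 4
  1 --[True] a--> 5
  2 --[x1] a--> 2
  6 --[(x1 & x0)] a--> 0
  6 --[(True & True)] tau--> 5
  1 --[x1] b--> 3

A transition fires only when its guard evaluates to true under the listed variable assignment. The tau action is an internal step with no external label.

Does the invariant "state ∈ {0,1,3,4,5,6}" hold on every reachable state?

Allowed set {0,1,3,4,5,6}
R = {0,1,2,3,4,5,6}
  0: ✓
  1: ✓
  2: VIOLATES
  3: ✓
  4: ✓
  5: ✓
  6: ✓
counterexample path to 2: b·a

Answer: INVARIANT VIOLATED at state 2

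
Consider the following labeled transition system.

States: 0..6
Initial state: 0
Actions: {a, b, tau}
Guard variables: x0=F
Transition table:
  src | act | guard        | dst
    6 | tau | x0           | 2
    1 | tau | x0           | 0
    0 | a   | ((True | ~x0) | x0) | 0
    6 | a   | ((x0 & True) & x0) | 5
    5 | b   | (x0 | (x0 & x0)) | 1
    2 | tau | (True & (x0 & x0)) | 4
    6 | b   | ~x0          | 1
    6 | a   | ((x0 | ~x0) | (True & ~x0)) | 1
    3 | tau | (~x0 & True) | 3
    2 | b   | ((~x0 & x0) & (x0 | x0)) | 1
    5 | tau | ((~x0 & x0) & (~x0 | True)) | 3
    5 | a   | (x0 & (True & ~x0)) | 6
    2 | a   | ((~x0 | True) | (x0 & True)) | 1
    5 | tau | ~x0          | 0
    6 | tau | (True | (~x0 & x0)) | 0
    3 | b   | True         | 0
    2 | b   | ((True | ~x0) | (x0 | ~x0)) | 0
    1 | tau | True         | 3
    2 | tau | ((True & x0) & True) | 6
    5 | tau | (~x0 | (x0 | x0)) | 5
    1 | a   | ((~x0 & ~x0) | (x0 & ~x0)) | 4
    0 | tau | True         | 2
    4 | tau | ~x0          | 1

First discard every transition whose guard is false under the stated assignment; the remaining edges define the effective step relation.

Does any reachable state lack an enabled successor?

R = {0,1,2,3,4}
  0: a→0  tau→2  [deg 2]
  1: a→4  tau→3  [deg 2]
  2: a→1  b→0  [deg 2]
  3: b→0  tau→3  [deg 2]
  4: tau→1  [deg 1]

Answer: DEADLOCK-FREE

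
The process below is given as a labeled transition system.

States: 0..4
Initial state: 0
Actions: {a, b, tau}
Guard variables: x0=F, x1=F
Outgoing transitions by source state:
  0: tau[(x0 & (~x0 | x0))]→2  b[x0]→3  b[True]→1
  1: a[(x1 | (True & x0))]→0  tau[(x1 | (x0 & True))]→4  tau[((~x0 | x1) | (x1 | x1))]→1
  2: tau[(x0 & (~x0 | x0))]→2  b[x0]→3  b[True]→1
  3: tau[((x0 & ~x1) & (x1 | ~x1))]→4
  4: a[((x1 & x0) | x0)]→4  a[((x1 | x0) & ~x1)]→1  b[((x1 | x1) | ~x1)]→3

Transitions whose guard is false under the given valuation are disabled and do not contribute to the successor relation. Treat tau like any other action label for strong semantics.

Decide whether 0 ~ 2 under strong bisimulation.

Answer: BISIMILAR

Trace:
Compute ~ classes (split until stable):
  round 0: {{0,1,2,3,4}}
  round 1: {{0,2,4},{1},{3}}
  round 2: {{0,2},{1},{3},{4}}
stable after 3 split(s): 4 block(s)
0∈{0,2}, 2∈{0,2}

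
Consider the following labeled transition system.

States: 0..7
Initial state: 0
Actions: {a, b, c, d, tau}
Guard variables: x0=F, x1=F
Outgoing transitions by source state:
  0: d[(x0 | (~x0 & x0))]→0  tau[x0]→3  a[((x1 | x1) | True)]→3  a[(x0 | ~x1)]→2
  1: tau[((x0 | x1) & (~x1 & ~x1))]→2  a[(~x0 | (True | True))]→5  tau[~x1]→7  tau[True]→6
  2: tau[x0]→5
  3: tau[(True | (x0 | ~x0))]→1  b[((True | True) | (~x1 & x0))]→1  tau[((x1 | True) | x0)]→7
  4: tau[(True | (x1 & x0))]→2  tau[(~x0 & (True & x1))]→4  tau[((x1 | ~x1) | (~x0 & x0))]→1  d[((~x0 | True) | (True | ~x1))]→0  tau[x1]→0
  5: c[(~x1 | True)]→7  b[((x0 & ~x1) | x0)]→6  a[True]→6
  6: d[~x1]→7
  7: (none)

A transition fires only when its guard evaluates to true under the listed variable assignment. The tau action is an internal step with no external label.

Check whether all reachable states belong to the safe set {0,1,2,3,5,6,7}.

Safe = {0,1,2,3,5,6,7}
Reach set: {0,1,2,3,5,6,7}
  0: ok
  1: ok
  2: ok
  3: ok
  5: ok
  6: ok
  7: ok

Answer: INVARIANT HOLDS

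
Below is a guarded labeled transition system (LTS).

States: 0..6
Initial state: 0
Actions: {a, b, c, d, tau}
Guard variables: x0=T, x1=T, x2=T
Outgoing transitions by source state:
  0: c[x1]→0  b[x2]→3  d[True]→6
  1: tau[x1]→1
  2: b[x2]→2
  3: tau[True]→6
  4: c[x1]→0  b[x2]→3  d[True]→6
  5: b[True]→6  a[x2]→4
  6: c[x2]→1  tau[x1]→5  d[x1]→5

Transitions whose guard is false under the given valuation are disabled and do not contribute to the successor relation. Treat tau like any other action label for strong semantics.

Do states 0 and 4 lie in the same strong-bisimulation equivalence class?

Refine partition for ~:
  P[0] = {{0,1,2,3,4,5,6}}
  P[1] = {{0,4},{1,3},{2},{5},{6}}
  P[2] = {{0,4},{1},{2},{3},{5},{6}}
Fixed point at round 3; 6 class(es).
class of 0: {0,4}; class of 4: {0,4}

Answer: BISIMILAR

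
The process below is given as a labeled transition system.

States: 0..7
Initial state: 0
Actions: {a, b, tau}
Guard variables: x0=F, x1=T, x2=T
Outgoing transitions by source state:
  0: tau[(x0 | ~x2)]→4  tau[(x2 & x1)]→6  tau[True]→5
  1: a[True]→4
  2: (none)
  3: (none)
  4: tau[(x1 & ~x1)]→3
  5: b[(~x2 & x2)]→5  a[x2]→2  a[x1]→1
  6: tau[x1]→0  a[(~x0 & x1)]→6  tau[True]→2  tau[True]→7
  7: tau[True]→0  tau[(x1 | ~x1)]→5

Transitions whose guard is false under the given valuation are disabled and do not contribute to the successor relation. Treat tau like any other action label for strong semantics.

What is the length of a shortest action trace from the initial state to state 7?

Answer: 2

Trace:
Layered search for 7:
  depth 0: {0}
  depth 1: {5,6}
  depth 2: {1,2,7}
7 enters at depth 2; path tau·tau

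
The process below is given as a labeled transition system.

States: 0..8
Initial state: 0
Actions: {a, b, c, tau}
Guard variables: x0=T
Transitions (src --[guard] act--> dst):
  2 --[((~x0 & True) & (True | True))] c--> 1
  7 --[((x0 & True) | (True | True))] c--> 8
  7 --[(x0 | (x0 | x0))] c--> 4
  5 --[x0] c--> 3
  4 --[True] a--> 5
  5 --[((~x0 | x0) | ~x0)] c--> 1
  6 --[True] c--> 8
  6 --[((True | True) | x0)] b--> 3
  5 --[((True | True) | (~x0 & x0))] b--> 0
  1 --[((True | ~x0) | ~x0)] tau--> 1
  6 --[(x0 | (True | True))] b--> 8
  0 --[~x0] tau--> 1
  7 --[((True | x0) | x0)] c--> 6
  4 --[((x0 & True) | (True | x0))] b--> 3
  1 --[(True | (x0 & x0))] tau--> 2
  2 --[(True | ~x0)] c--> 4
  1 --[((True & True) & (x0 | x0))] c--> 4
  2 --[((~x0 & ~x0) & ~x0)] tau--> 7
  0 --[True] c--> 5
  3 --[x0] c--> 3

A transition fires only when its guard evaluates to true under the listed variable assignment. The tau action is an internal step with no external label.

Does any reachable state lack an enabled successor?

Answer: DEADLOCK-FREE

Working:
Reachable = {0,1,2,3,4,5}
  0: c→5  [1 out]
  1: c→4  tau→1  tau→2  [3 out]
  2: c→4  [1 out]
  3: c→3  [1 out]
  4: a→5  b→3  [2 out]
  5: b→0  c→1  c→3  [3 out]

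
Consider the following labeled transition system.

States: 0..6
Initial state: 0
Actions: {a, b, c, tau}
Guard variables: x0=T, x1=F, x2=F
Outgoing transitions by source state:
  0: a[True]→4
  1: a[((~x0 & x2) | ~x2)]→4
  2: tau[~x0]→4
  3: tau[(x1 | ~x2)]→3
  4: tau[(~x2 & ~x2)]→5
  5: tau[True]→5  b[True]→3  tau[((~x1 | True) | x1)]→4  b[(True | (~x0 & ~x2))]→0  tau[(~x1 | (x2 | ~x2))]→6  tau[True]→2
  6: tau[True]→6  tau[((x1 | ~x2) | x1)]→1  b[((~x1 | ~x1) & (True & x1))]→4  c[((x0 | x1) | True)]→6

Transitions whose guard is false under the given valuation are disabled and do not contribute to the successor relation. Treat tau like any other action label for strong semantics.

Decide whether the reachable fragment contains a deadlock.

Reachable = {0,1,2,3,4,5,6}
  0: a→4  [deg 1]
  1: a→4  [deg 1]
  2: ∅  [no exit]
  3: tau→3  [deg 1]
  4: tau→5  [deg 1]
  5: b→0  b→3  tau→2  tau→4  tau→5  tau→6  [deg 6]
  6: c→6  tau→1  tau→6  [deg 3]
trace reaching 2: a·tau·tau

Answer: DEADLOCK at state 2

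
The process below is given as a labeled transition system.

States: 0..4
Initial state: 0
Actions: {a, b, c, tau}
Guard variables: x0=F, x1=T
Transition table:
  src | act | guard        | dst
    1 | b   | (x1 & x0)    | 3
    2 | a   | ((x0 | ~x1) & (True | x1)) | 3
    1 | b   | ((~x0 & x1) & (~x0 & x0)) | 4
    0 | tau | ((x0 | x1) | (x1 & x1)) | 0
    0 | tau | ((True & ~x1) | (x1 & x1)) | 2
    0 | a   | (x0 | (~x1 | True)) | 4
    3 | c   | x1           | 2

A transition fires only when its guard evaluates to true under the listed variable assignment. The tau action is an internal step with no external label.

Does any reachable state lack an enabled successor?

Reach set: {0,2,4}
  0: a→4  tau→0  tau→2  [deg 3]
  2: ∅  [deadlock]
  4: ∅  [deadlock]
Path to 2: tau

Answer: DEADLOCK at state 2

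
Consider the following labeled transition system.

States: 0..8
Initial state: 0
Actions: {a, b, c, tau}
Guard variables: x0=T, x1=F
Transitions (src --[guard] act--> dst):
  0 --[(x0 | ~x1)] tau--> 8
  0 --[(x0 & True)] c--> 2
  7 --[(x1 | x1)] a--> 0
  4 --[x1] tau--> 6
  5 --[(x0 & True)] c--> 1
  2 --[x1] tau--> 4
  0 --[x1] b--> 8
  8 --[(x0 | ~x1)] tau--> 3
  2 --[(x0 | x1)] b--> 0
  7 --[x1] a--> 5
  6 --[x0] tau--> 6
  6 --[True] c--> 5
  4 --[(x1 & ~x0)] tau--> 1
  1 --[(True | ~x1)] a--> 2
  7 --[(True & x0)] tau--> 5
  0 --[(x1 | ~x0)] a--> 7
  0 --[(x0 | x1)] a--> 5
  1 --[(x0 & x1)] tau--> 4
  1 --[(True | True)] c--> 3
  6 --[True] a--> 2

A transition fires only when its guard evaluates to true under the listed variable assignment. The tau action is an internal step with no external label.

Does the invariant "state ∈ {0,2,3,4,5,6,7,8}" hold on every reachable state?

Safe = {0,2,3,4,5,6,7,8}
Reach set: {0,1,2,3,5,8}
  0: ok
  1: outside
  2: ok
  3: ok
  5: ok
  8: ok
witness against invariant: a·c → 1

Answer: INVARIANT VIOLATED at state 1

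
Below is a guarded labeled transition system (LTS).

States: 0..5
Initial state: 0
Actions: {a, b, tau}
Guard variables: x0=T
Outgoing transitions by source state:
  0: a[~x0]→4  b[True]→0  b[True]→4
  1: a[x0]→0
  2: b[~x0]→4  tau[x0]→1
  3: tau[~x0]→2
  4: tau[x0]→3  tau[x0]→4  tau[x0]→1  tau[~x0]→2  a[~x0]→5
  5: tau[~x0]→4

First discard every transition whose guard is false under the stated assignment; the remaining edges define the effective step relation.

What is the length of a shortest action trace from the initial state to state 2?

Answer: UNREACHABLE

Analysis:
BFS to 2:
  Layer 0: {0}
  Layer 1: {4}
  Layer 2: {1,3}
2 never appears.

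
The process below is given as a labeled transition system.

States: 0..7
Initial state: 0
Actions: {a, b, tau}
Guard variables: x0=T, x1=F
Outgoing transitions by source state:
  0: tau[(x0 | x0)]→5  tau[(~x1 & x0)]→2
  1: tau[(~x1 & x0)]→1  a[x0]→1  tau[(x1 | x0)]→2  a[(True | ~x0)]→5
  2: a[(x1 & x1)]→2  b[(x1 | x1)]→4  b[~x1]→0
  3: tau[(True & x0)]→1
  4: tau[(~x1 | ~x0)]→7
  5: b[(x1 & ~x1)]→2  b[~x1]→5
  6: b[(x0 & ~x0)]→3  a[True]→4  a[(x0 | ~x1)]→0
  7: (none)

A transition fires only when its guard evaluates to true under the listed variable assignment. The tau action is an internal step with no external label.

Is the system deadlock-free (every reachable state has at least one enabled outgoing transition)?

R = {0,2,5}
  0: tau→2  tau→5  [deg 2]
  2: b→0  [deg 1]
  5: b→5  [deg 1]

Answer: DEADLOCK-FREE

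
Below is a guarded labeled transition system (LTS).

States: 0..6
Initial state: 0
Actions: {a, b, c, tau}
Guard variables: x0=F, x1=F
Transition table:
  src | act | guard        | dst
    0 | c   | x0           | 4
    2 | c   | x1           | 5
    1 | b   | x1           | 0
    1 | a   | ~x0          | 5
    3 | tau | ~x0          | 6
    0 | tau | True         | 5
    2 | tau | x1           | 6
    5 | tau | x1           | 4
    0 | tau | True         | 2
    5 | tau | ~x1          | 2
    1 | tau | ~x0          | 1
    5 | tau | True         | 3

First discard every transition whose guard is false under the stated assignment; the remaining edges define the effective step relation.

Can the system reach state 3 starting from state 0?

Answer: REACHABLE

Working:
Guard filter leaves 7 enabled edge(s).
L0 = {0}
L1 = {2,5}  cumulative {0,2,5}
L2 = {3}  cumulative {0,2,3,5}
L3 = {6}  cumulative {0,2,3,5,6}
Reach set: {0,2,3,5,6}
witness 3: tau·tau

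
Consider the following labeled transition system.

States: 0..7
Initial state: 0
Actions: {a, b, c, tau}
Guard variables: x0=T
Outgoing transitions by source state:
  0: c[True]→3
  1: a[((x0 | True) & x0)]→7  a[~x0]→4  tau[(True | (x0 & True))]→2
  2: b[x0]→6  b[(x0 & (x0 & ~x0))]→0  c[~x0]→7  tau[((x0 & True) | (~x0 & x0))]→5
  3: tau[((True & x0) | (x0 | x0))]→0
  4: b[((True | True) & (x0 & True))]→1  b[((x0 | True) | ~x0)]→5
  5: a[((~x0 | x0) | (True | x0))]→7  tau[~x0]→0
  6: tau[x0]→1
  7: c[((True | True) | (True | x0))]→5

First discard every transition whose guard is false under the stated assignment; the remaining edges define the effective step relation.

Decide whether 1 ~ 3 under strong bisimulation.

Bisimulation quotient by refinement:
  round 0: {{0,1,2,3,4,5,6,7}}
  round 1: {{0,7},{1},{2},{3,6},{4},{5}}
  round 2: {{0},{1},{2},{3},{4},{5},{6},{7}}
stable after 3 split(s): 8 block(s)
[1]={1}  [3]={3}

Answer: NOT BISIMILAR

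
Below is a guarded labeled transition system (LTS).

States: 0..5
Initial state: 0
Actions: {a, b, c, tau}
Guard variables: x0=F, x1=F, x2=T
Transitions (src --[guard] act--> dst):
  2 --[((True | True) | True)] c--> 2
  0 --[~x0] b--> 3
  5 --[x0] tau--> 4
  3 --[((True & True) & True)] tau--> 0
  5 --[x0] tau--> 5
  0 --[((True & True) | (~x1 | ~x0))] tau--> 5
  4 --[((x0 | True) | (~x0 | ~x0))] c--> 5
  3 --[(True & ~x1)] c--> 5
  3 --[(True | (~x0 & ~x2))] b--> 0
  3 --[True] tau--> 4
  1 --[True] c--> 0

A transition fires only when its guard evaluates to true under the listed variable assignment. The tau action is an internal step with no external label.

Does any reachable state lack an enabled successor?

Answer: DEADLOCK at state 5

Analysis:
R = {0,3,4,5}
  0: b→3  tau→5  [2 out]
  3: b→0  c→5  tau→0  tau→4  [4 out]
  4: c→5  [1 out]
  5: ∅  [no exit]
trace reaching 5: tau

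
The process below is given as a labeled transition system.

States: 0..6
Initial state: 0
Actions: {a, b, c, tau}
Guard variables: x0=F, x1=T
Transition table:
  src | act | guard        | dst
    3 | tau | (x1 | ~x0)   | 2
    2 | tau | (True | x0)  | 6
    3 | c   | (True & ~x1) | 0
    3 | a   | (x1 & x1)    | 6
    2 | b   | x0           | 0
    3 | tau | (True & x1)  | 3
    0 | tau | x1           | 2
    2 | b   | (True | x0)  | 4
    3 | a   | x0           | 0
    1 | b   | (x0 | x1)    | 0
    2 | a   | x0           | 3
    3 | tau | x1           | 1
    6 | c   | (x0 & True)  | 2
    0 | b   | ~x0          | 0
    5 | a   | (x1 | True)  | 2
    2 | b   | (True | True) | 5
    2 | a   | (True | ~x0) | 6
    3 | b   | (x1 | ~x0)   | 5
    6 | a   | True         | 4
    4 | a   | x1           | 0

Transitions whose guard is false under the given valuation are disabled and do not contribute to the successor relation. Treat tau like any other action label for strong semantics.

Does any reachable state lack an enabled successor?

Answer: DEADLOCK-FREE

Working:
R = {0,2,4,5,6}
  0: b→0  tau→2  [2 exit(s)]
  2: a→6  b→4  b→5  tau→6  [4 exit(s)]
  4: a→0  [1 exit(s)]
  5: a→2  [1 exit(s)]
  6: a→4  [1 exit(s)]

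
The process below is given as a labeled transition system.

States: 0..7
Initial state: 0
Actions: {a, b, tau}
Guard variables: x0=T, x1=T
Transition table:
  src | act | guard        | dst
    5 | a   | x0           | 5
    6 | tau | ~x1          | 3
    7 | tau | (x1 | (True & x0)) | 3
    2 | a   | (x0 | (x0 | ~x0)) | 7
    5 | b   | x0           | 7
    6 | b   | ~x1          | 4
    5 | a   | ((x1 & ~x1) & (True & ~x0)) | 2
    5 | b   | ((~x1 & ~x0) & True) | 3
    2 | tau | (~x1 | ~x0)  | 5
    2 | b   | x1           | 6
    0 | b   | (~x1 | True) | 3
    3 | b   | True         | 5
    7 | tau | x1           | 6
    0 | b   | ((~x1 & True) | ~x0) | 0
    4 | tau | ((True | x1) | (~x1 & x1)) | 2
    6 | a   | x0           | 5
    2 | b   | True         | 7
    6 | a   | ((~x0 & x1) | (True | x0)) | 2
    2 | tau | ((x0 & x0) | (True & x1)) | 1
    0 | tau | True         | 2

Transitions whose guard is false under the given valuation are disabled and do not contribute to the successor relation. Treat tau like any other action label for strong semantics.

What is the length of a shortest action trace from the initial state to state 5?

Answer: 2

Trace:
BFS to 5:
  Layer 0: {0}
  Layer 1: {2,3}
  Layer 2: {1,5,6,7}
5 enters at depth 2; path b·b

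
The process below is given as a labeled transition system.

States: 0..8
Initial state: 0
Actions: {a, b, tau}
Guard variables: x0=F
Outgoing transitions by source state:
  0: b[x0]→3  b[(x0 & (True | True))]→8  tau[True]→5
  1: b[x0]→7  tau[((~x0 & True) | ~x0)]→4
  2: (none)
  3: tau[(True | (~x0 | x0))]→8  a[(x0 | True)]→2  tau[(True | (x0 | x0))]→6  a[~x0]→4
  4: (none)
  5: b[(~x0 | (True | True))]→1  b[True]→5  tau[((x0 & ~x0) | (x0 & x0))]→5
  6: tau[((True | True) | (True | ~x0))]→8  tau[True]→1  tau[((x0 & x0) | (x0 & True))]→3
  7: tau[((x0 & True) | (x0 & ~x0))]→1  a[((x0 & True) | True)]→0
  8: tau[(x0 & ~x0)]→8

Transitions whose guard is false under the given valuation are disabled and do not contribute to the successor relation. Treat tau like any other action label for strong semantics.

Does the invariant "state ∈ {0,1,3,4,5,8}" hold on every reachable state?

Allowed set {0,1,3,4,5,8}
Reach set: {0,1,4,5}
  0: ok
  1: ok
  4: ok
  5: ok

Answer: INVARIANT HOLDS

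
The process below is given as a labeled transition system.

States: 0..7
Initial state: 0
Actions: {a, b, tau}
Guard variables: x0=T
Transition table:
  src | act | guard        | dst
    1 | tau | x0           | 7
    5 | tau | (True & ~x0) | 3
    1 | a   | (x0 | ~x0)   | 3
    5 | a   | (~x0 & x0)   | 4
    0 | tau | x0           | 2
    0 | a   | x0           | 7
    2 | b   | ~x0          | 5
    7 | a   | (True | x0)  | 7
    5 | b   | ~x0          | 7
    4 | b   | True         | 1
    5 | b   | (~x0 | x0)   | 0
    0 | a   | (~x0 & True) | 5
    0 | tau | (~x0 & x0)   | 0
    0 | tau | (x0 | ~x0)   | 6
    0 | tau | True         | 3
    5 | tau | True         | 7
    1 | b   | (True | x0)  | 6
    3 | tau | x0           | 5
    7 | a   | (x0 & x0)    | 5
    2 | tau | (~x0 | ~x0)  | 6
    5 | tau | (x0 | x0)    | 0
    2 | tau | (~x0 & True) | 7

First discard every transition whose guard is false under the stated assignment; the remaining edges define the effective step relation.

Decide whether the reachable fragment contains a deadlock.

Answer: DEADLOCK at state 2

Working:
Reach set: {0,2,3,5,6,7}
  0: a→7  tau→2  tau→3  tau→6  [4 exit(s)]
  2: ∅  [no exit]
  3: tau→5  [1 exit(s)]
  5: b→0  tau→0  tau→7  [3 exit(s)]
  6: ∅  [no exit]
  7: a→5  a→7  [2 exit(s)]
witness 2: tau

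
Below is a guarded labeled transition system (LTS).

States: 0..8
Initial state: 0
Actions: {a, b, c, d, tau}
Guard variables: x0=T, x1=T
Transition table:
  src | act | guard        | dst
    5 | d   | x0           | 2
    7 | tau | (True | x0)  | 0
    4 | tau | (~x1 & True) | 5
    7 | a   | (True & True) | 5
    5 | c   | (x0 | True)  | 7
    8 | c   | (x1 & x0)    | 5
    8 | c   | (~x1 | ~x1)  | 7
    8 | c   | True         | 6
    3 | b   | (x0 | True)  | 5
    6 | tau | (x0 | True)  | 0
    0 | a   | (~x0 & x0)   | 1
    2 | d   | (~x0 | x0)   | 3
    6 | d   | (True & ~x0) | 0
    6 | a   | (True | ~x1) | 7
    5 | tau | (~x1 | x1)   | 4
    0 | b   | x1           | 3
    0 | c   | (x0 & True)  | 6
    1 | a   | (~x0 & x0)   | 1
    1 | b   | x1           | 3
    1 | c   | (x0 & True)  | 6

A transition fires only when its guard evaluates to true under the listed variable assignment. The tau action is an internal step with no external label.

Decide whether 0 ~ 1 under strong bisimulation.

Bisimulation quotient by refinement:
  π0 = {{0,1,2,3,4,5,6,7,8}}
  π1 = {{0,1},{2},{3},{4},{5},{6,7},{8}}
  π2 = {{0,1},{2},{3},{4},{5},{6},{7},{8}}
8 equivalence class(es) (converged in 3)
class of 0: {0,1}; class of 1: {0,1}

Answer: BISIMILAR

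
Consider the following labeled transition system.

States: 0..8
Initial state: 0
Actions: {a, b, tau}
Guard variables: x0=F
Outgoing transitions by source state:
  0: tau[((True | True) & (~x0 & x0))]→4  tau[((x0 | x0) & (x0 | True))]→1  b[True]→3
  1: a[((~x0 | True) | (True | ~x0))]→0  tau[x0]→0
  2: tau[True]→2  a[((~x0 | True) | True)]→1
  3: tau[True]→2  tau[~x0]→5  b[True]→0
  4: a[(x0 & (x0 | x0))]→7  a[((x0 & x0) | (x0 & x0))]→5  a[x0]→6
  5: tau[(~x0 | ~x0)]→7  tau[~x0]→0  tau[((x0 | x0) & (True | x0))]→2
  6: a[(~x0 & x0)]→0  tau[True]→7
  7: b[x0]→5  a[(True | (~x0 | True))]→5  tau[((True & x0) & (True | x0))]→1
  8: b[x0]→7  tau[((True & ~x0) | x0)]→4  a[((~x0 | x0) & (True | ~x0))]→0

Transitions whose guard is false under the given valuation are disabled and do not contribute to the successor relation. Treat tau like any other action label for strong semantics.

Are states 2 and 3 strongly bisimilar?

Answer: NOT BISIMILAR

Trace:
Compute ~ classes (split until stable):
  P[0] = {{0,1,2,3,4,5,6,7,8}}
  P[1] = {{0},{1,7},{2,8},{3},{4},{5,6}}
  P[2] = {{0},{1},{2},{3},{4},{5},{6},{7},{8}}
stable after 3 split(s): 9 block(s)
[2]={2}  [3]={3}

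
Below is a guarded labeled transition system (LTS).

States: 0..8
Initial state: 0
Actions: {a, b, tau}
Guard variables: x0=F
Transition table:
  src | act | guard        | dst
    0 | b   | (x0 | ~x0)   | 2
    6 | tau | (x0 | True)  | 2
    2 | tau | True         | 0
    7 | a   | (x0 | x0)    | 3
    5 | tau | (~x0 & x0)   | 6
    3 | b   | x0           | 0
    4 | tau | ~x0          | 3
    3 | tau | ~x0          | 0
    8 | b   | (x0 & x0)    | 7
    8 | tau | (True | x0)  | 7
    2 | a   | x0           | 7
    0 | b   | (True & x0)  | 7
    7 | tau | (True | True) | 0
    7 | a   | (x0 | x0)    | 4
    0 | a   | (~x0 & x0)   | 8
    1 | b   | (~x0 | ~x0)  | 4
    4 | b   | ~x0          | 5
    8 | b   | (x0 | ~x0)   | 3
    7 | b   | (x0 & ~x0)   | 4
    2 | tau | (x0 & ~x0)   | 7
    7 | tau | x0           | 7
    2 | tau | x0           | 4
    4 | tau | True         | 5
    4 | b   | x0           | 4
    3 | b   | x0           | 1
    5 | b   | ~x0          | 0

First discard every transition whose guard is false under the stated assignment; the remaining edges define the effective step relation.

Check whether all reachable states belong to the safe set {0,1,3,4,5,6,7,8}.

Answer: INVARIANT VIOLATED at state 2

Working:
Safe = {0,1,3,4,5,6,7,8}
Reach set: {0,2}
  0: ok
  2: VIOLATES
witness against invariant: b → 2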